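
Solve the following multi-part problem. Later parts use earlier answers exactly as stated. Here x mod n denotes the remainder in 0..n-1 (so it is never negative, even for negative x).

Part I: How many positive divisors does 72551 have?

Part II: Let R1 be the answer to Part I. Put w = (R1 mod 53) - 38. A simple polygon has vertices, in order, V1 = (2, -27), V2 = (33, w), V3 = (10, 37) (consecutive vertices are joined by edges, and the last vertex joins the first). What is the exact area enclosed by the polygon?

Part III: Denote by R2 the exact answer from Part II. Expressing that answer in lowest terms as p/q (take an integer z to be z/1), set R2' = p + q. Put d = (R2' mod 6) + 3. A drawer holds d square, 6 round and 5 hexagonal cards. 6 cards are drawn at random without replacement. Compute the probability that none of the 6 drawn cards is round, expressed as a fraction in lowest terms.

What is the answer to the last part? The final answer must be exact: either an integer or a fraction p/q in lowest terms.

Part I: 72551 is prime, so its only divisors are 1 and 72551; count = 2; answer 2
Part II: R1 = 2; w = -36; cross terms: (2*-36 - 33*-27)=819, (33*37 - 10*-36)=1581, (10*-27 - 2*37)=-344; twice the area = |2056| = 2056; area = 1028; answer 1028
Part III: R2 = 1028; threaded value p + q = 1029; d = 6; total draws C(17,6) = 12376; favorable C(11,6) = 462; P = 33/884; answer 33/884

33/884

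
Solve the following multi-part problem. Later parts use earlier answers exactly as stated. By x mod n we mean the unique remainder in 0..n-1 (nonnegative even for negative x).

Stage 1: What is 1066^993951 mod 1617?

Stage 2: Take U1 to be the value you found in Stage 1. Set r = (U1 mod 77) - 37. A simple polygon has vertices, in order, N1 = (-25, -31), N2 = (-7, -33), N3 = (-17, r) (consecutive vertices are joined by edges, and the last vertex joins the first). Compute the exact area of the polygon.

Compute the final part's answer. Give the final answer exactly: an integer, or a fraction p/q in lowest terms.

Stage 1: squarings mod 1617: 1066^1=1066, 1066^2=1222, 1066^4=793, 1066^8=1453, 1066^16=1024, 1066^32=760, 1066^64=331, 1066^128=1222, 1066^256=793, 1066^512=1453, 1066^1024=1024, 1066^2048=760, 1066^4096=331, 1066^8192=1222, 1066^16384=793, 1066^32768=1453, 1066^65536=1024, 1066^131072=760, 1066^262144=331, 1066^524288=1222; 1066^993951 = 1066^1 * 1066^2 * 1066^4 * 1066^8 * 1066^16 * 1066^128 * 1066^512 * 1066^2048 * 1066^8192 * 1066^65536 * 1066^131072 * 1066^262144 * 1066^524288 = 736 (mod 1617); answer 736
Stage 2: U1 = 736; r = 6; cross terms: (-25*-33 - -7*-31)=608, (-7*6 - -17*-33)=-603, (-17*-31 - -25*6)=677; twice the area = |682| = 682; area = 341; answer 341

341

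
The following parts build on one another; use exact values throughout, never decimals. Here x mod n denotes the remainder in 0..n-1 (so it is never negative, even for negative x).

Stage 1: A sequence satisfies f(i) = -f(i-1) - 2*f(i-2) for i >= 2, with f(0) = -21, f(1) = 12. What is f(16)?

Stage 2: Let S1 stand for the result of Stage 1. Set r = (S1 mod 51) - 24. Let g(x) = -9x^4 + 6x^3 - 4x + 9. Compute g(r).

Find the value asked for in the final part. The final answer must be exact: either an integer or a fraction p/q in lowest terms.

-909855

Stage 1: f(2) = -1*(12) - 2*(-21) = 30; iterating: f(2)=30, f(3)=-54, f(4)=-6, f(5)=114, f(6)=-102, f(7)=-126, f(8)=330, f(9)=-78, f(10)=-582, f(11)=738, f(12)=426, f(13)=-1902, f(14)=1050, f(15)=2754, f(16)=-4854; answer -4854
Stage 2: S1 = -4854; r = 18; -9*(18)^4 + 6*(18)^3 - 4*(18)^1 + 9 = (-944784) + (34992) + (-72) + (9) = -909855; answer -909855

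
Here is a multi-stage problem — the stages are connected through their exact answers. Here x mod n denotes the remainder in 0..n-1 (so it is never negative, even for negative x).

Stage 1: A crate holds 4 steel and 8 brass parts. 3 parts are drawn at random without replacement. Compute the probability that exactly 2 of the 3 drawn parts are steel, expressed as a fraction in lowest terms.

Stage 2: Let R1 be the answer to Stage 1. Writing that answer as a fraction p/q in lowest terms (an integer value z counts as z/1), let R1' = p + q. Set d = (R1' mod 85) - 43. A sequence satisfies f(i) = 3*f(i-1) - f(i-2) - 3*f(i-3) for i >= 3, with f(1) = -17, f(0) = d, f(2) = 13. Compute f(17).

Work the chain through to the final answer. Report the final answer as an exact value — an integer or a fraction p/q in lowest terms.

194743

Stage 1: total draws C(12,3) = 220; favorable C(4,2)*C(8,1) = 48; P = 12/55; answer 12/55
Stage 2: R1 = 12/55; threaded value p + q = 67; d = 24; f(3) = 3*(13) - 1*(-17) - 3*(24) = -16; iterating: f(3)=-16, f(4)=-10, f(5)=-53, f(6)=-101, f(7)=-220, f(8)=-400, f(9)=-677, f(10)=-971, f(11)=-1036, f(12)=-106, f(13)=3631, f(14)=14107, f(15)=39008, f(16)=92024, f(17)=194743; answer 194743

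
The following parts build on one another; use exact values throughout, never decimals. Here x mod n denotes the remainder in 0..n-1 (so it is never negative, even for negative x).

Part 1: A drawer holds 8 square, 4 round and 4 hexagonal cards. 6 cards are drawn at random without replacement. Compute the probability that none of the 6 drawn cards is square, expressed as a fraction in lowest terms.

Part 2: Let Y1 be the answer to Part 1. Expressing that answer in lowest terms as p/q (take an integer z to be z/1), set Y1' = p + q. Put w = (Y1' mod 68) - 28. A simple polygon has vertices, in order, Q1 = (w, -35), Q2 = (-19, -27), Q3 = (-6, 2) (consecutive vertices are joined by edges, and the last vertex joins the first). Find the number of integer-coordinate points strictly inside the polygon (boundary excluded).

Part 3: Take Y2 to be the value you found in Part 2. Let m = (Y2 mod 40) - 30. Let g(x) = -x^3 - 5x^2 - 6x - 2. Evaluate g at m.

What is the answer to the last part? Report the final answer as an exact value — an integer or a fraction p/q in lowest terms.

1078

Part 1: total draws C(16,6) = 8008; favorable C(8,6) = 28; P = 1/286; answer 1/286
Part 2: Y1 = 1/286; threaded value p + q = 287; w = -13; cross terms: (-13*-27 - -19*-35)=-314, (-19*2 - -6*-27)=-200, (-6*-35 - -13*2)=236; twice the area = |-278| = 278; area = 139; boundary points = 2 + 1 + 1 = 4; strictly interior points = area - boundary/2 + 1 = 138; answer 138
Part 3: Y2 = 138; m = -12; -1*(-12)^3 - 5*(-12)^2 - 6*(-12)^1 - 2 = (1728) + (-720) + (72) + (-2) = 1078; answer 1078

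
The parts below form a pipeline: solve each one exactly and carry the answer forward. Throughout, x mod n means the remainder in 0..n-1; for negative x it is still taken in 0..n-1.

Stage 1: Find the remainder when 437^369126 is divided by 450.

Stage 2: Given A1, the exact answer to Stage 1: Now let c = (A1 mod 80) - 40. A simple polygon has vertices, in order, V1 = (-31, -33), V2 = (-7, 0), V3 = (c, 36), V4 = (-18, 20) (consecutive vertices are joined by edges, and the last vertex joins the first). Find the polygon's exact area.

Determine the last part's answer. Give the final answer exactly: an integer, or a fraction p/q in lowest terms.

Stage 1: squarings mod 450: 437^1=437, 437^2=169, 437^4=211, 437^8=421, 437^16=391, 437^32=331, 437^64=211, 437^128=421, 437^256=391, 437^512=331, 437^1024=211, 437^2048=421, 437^4096=391, 437^8192=331, 437^16384=211, 437^32768=421, 437^65536=391, 437^131072=331, 437^262144=211; 437^369126 = 437^2 * 437^4 * 437^32 * 437^64 * 437^128 * 437^256 * 437^8192 * 437^32768 * 437^65536 * 437^262144 = 109 (mod 450); answer 109
Stage 2: A1 = 109; c = -11; cross terms: (-31*0 - -7*-33)=-231, (-7*36 - -11*0)=-252, (-11*20 - -18*36)=428, (-18*-33 - -31*20)=1214; twice the area = |1159| = 1159; area = 1159/2; answer 1159/2

1159/2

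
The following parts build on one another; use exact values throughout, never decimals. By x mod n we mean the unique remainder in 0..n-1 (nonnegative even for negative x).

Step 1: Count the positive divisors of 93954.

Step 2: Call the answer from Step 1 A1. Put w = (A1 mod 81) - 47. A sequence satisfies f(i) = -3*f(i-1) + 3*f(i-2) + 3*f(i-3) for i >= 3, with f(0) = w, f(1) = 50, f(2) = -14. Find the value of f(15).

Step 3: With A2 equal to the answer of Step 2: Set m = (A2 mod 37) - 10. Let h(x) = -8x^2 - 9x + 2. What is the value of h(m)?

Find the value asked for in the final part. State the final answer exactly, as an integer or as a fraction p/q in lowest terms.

Step 1: 93954 = 2 * 3 * 7 * 2237; number of divisors = (1+1) * (1+1) * (1+1) * (1+1) = 16; answer 16
Step 2: A1 = 16; w = -31; f(3) = -3*(-14) + 3*(50) + 3*(-31) = 99; iterating: f(3)=99, f(4)=-189, f(5)=822, f(6)=-2736, f(7)=10107, f(8)=-36063, f(9)=130302, f(10)=-468774, f(11)=1689039, f(12)=-6082533, f(13)=21908394, f(14)=-78905664, f(15)=284194575; answer 284194575
Step 3: A2 = 284194575; m = 7; -8*(7)^2 - 9*(7)^1 + 2 = (-392) + (-63) + (2) = -453; answer -453

-453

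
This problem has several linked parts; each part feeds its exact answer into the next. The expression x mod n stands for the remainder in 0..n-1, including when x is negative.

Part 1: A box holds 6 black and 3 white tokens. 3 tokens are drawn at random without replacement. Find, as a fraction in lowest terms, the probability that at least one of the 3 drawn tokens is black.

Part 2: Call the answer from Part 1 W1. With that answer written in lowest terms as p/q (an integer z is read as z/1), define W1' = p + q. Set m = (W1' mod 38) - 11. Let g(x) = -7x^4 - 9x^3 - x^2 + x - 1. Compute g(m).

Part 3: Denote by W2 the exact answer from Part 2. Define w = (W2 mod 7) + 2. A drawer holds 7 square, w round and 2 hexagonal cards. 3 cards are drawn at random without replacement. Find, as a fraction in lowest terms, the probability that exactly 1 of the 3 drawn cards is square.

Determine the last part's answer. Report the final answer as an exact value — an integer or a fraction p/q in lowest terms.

63/136

Part 1: total draws C(9,3) = 84; complement C(3,3) = 1; favorable 84 - 1 = 83; P = 83/84; answer 83/84
Part 2: W1 = 83/84; threaded value p + q = 167; m = 4; -7*(4)^4 - 9*(4)^3 - 1*(4)^2 + 1*(4)^1 - 1 = (-1792) + (-576) + (-16) + (4) + (-1) = -2381; answer -2381
Part 3: W2 = -2381; w = 8; total draws C(17,3) = 680; favorable C(7,1)*C(10,2) = 315; P = 63/136; answer 63/136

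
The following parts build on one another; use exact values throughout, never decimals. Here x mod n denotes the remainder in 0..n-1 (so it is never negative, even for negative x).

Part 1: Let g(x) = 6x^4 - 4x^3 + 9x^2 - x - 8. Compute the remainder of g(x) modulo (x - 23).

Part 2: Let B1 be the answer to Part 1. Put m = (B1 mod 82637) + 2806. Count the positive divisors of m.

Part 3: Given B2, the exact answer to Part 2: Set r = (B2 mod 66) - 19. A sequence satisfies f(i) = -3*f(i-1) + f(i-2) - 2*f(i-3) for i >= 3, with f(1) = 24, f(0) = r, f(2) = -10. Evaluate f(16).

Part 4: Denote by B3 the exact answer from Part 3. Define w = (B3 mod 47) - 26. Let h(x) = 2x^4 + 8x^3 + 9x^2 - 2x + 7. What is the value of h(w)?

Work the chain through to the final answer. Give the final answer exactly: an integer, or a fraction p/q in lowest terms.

159

Part 1: remainder = value at the root: 6*(23)^4 - 4*(23)^3 + 9*(23)^2 - 1*(23)^1 - 8 = (1679046) + (-48668) + (4761) + (-23) + (-8) = 1635108; answer 1635108
Part 2: B1 = 1635108; m = 67811; 67811 = 19 * 43 * 83; number of divisors = (1+1) * (1+1) * (1+1) = 8; answer 8
Part 3: B2 = 8; r = -11; f(3) = -3*(-10) + 1*(24) - 2*(-11) = 76; iterating: f(3)=76, f(4)=-286, f(5)=954, f(6)=-3300, f(7)=11426, f(8)=-39486, f(9)=136484, f(10)=-471790, f(11)=1630826, f(12)=-5637236, f(13)=19486114, f(14)=-67357230, f(15)=232832276, f(16)=-804826286; answer -804826286
Part 4: B3 = -804826286; w = -4; 2*(-4)^4 + 8*(-4)^3 + 9*(-4)^2 - 2*(-4)^1 + 7 = (512) + (-512) + (144) + (8) + (7) = 159; answer 159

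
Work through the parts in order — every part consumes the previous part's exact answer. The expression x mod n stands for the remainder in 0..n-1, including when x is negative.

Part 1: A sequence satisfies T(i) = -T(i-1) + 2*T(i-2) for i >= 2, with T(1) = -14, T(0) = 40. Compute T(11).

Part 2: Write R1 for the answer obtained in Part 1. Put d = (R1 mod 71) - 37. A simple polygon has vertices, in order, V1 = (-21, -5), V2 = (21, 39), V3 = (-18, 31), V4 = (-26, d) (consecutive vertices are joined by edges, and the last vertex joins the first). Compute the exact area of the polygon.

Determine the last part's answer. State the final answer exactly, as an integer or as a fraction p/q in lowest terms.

Part 1: T(2) = -1*(-14) + 2*(40) = 94; iterating: T(2)=94, T(3)=-122, T(4)=310, T(5)=-554, T(6)=1174, T(7)=-2282, T(8)=4630, T(9)=-9194, T(10)=18454, T(11)=-36842; answer -36842
Part 2: R1 = -36842; d = -30; cross terms: (-21*39 - 21*-5)=-714, (21*31 - -18*39)=1353, (-18*-30 - -26*31)=1346, (-26*-5 - -21*-30)=-500; twice the area = |1485| = 1485; area = 1485/2; answer 1485/2

1485/2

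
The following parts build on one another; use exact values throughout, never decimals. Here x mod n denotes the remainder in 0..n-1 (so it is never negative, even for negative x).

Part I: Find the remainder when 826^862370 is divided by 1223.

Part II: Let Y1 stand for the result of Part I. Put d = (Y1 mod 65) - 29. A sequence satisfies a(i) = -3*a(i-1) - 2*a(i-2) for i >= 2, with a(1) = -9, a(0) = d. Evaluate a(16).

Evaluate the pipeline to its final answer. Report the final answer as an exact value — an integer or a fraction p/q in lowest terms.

720883

Part I: squarings mod 1223: 826^1=826, 826^2=1065, 826^4=504, 826^8=855, 826^16=894, 826^32=617, 826^64=336, 826^128=380, 826^256=86, 826^512=58, 826^1024=918, 826^2048=77, 826^4096=1037, 826^8192=352, 826^16384=381, 826^32768=847, 826^65536=731, 826^131072=1133, 826^262144=762, 826^524288=942; 826^862370 = 826^2 * 826^32 * 826^128 * 826^2048 * 826^8192 * 826^65536 * 826^262144 * 826^524288 = 352 (mod 1223); answer 352
Part II: Y1 = 352; d = -2; a(2) = -3*(-9) - 2*(-2) = 31; iterating: a(2)=31, a(3)=-75, a(4)=163, a(5)=-339, a(6)=691, a(7)=-1395, a(8)=2803, a(9)=-5619, a(10)=11251, a(11)=-22515, a(12)=45043, a(13)=-90099, a(14)=180211, a(15)=-360435, a(16)=720883; answer 720883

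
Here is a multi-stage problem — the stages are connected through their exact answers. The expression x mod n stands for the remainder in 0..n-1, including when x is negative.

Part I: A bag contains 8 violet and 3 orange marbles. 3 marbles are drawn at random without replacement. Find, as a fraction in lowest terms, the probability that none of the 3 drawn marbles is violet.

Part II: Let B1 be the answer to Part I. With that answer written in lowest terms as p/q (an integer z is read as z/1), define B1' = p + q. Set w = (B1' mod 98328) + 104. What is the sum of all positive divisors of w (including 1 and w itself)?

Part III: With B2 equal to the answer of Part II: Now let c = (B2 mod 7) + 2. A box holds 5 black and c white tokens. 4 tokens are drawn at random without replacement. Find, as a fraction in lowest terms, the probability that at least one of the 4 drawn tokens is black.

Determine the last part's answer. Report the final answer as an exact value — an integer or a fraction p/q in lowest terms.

Part I: total draws C(11,3) = 165; favorable C(3,3) = 1; P = 1/165; answer 1/165
Part II: B1 = 1/165; threaded value p + q = 166; w = 270; 270 = 2 * 3^3 * 5; sigma = (1 + 2) * (1 + 3 + 9 + 27) * (1 + 5) = 3 * 40 * 6 = 720; answer 720
Part III: B2 = 720; c = 8; total draws C(13,4) = 715; complement C(8,4) = 70; favorable 715 - 70 = 645; P = 129/143; answer 129/143

129/143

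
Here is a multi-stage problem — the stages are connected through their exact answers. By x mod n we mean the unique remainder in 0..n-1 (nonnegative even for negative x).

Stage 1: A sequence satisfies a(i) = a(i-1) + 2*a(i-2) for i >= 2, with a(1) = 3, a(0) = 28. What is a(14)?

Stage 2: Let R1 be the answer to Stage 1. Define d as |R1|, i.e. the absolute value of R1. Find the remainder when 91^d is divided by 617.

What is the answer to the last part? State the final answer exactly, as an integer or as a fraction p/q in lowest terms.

Stage 1: a(2) = 1*(3) + 2*(28) = 59; iterating: a(2)=59, a(3)=65, a(4)=183, a(5)=313, a(6)=679, a(7)=1305, a(8)=2663, a(9)=5273, a(10)=10599, a(11)=21145, a(12)=42343, a(13)=84633, a(14)=169319; answer 169319
Stage 2: R1 = 169319; d = 169319; squarings mod 617: 91^1=91, 91^2=260, 91^4=347, 91^8=94, 91^16=198, 91^32=333, 91^64=446, 91^128=242, 91^256=566, 91^512=133, 91^1024=413, 91^2048=277, 91^4096=221, 91^8192=98, 91^16384=349, 91^32768=252, 91^65536=570, 91^131072=358; 91^169319 = 91^1 * 91^2 * 91^4 * 91^32 * 91^64 * 91^256 * 91^1024 * 91^4096 * 91^32768 * 91^131072 = 244 (mod 617); answer 244

244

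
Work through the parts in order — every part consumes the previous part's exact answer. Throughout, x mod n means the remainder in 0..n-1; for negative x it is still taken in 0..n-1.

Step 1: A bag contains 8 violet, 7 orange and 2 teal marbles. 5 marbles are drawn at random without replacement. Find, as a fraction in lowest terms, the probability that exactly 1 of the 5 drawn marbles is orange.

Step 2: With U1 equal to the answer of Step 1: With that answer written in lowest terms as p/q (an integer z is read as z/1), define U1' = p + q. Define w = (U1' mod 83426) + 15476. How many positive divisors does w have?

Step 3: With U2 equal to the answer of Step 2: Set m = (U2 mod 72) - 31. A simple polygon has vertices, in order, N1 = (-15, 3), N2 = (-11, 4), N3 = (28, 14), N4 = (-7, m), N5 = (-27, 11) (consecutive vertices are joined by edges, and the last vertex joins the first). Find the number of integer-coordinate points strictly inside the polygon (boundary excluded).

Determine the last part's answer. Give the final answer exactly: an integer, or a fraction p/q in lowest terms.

Step 1: total draws C(17,5) = 6188; favorable C(7,1)*C(10,4) = 1470; P = 105/442; answer 105/442
Step 2: U1 = 105/442; threaded value p + q = 547; w = 16023; 16023 = 3 * 7^2 * 109; number of divisors = (1+1) * (2+1) * (1+1) = 12; answer 12
Step 3: U2 = 12; m = -19; cross terms: (-15*4 - -11*3)=-27, (-11*14 - 28*4)=-266, (28*-19 - -7*14)=-434, (-7*11 - -27*-19)=-590, (-27*3 - -15*11)=84; twice the area = |-1233| = 1233; area = 1233/2; boundary points = 1 + 1 + 1 + 10 + 4 = 17; strictly interior points = area - boundary/2 + 1 = 609; answer 609

609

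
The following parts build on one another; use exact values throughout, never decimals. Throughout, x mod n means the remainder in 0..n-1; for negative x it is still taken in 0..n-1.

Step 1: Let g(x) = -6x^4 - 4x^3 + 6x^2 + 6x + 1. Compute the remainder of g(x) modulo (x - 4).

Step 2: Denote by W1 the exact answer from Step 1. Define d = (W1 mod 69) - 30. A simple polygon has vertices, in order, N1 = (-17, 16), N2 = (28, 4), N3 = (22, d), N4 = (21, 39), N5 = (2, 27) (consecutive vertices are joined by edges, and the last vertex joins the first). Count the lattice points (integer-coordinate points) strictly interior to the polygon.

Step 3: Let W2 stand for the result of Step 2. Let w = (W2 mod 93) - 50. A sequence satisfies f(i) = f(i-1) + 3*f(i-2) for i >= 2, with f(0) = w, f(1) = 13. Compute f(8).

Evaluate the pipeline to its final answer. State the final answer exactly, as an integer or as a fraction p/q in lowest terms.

1948

Step 1: remainder = value at the root: -6*(4)^4 - 4*(4)^3 + 6*(4)^2 + 6*(4)^1 + 1 = (-1536) + (-256) + (96) + (24) + (1) = -1671; answer -1671
Step 2: W1 = -1671; d = 24; cross terms: (-17*4 - 28*16)=-516, (28*24 - 22*4)=584, (22*39 - 21*24)=354, (21*27 - 2*39)=489, (2*16 - -17*27)=491; twice the area = |1402| = 1402; area = 701; boundary points = 3 + 2 + 1 + 1 + 1 = 8; strictly interior points = area - boundary/2 + 1 = 698; answer 698
Step 3: W2 = 698; w = -3; f(2) = 1*(13) + 3*(-3) = 4; iterating: f(2)=4, f(3)=43, f(4)=55, f(5)=184, f(6)=349, f(7)=901, f(8)=1948; answer 1948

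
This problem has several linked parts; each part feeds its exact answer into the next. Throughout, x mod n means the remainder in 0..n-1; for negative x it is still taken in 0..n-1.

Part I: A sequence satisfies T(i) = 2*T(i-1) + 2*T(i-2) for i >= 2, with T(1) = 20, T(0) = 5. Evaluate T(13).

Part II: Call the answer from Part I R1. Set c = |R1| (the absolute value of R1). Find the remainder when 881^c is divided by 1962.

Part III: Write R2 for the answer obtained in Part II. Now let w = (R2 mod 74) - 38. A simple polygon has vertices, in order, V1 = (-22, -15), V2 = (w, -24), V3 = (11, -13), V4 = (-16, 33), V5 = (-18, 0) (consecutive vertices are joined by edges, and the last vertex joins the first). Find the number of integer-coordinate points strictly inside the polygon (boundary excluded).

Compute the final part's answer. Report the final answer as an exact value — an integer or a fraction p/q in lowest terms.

Part I: T(2) = 2*(20) + 2*(5) = 50; iterating: T(2)=50, T(3)=140, T(4)=380, T(5)=1040, T(6)=2840, T(7)=7760, T(8)=21200, T(9)=57920, T(10)=158240, T(11)=432320, T(12)=1181120, T(13)=3226880; answer 3226880
Part II: R1 = 3226880; c = 3226880; squarings mod 1962: 881^1=881, 881^2=1171, 881^4=1765, 881^8=1531, 881^16=1333, 881^32=1279, 881^64=1495, 881^128=307, 881^256=73, 881^512=1405, 881^1024=253, 881^2048=1225, 881^4096=1657, 881^8192=811, 881^16384=451, 881^32768=1315, 881^65536=703, 881^131072=1747, 881^262144=1099, 881^524288=1171, 881^1048576=1765, 881^2097152=1531; 881^3226880 = 881^256 * 881^1024 * 881^2048 * 881^4096 * 881^8192 * 881^65536 * 881^1048576 * 881^2097152 = 1171 (mod 1962); answer 1171
Part III: R2 = 1171; w = 23; cross terms: (-22*-24 - 23*-15)=873, (23*-13 - 11*-24)=-35, (11*33 - -16*-13)=155, (-16*0 - -18*33)=594, (-18*-15 - -22*0)=270; twice the area = |1857| = 1857; area = 1857/2; boundary points = 9 + 1 + 1 + 1 + 1 = 13; strictly interior points = area - boundary/2 + 1 = 923; answer 923

923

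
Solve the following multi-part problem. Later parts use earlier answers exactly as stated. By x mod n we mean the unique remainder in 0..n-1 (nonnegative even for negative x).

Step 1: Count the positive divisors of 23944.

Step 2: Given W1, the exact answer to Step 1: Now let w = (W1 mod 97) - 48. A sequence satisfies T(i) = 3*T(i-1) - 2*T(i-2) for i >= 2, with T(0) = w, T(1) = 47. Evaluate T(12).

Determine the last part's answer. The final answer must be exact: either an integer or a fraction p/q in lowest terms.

323473

Step 1: 23944 = 2^3 * 41 * 73; number of divisors = (3+1) * (1+1) * (1+1) = 16; answer 16
Step 2: W1 = 16; w = -32; T(2) = 3*(47) - 2*(-32) = 205; iterating: T(2)=205, T(3)=521, T(4)=1153, T(5)=2417, T(6)=4945, T(7)=10001, T(8)=20113, T(9)=40337, T(10)=80785, T(11)=161681, T(12)=323473; answer 323473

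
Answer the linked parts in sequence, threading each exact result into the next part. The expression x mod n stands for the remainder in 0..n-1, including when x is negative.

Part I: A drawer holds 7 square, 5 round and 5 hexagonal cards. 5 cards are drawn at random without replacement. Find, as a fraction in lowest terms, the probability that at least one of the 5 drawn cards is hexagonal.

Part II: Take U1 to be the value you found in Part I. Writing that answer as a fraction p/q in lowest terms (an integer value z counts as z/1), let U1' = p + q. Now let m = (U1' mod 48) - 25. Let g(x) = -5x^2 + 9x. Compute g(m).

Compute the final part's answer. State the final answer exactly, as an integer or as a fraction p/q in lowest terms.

Part I: total draws C(17,5) = 6188; complement C(12,5) = 792; favorable 6188 - 792 = 5396; P = 1349/1547; answer 1349/1547
Part II: U1 = 1349/1547; threaded value p + q = 2896; m = -9; -5*(-9)^2 + 9*(-9)^1 = (-405) + (-81) = -486; answer -486

-486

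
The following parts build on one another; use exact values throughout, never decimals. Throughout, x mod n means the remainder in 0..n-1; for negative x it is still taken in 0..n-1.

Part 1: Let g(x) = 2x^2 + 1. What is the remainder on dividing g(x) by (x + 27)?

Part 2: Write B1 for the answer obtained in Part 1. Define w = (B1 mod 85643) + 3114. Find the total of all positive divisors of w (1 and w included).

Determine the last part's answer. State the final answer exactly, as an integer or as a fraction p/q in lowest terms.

4860

Part 1: remainder = value at the root: 2*(-27)^2 + 1 = (1458) + (1) = 1459; answer 1459
Part 2: B1 = 1459; w = 4573; 4573 = 17 * 269; sigma = (1 + 17) * (1 + 269) = 18 * 270 = 4860; answer 4860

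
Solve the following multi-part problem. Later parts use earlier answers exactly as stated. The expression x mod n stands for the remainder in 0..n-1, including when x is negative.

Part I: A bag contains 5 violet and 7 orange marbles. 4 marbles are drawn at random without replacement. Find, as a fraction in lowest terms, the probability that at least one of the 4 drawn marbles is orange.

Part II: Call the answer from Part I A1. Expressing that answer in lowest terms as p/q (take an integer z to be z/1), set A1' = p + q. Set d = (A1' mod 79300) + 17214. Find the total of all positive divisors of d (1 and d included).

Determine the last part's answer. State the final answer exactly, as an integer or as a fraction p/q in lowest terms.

Part I: total draws C(12,4) = 495; complement C(5,4) = 5; favorable 495 - 5 = 490; P = 98/99; answer 98/99
Part II: A1 = 98/99; threaded value p + q = 197; d = 17411; 17411 = 23 * 757; sigma = (1 + 23) * (1 + 757) = 24 * 758 = 18192; answer 18192

18192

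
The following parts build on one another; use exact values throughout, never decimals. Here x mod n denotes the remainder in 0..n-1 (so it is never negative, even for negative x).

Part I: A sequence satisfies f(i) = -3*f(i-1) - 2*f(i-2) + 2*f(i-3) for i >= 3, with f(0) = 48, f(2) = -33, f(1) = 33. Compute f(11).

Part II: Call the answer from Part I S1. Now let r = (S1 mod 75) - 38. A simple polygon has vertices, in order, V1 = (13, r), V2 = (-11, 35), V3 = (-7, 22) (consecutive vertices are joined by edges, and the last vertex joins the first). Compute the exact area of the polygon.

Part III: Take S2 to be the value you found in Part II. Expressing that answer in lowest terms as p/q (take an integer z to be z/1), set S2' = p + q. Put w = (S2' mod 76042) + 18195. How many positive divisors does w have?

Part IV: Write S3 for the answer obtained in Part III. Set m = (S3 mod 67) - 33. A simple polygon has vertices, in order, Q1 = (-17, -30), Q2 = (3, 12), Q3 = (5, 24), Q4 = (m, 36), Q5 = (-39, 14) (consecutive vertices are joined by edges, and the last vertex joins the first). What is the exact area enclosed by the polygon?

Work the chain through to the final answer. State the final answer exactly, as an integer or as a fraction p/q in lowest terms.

1570

Part I: f(3) = -3*(-33) - 2*(33) + 2*(48) = 129; iterating: f(3)=129, f(4)=-255, f(5)=441, f(6)=-555, f(7)=273, f(8)=1173, f(9)=-5175, f(10)=13725, f(11)=-28479; answer -28479
Part II: S1 = -28479; r = -17; cross terms: (13*35 - -11*-17)=268, (-11*22 - -7*35)=3, (-7*-17 - 13*22)=-167; twice the area = |104| = 104; area = 52; answer 52
Part III: S2 = 52; threaded value p + q = 53; w = 18248; 18248 = 2^3 * 2281; number of divisors = (3+1) * (1+1) = 8; answer 8
Part IV: S3 = 8; m = -25; cross terms: (-17*12 - 3*-30)=-114, (3*24 - 5*12)=12, (5*36 - -25*24)=780, (-25*14 - -39*36)=1054, (-39*-30 - -17*14)=1408; twice the area = |3140| = 3140; area = 1570; answer 1570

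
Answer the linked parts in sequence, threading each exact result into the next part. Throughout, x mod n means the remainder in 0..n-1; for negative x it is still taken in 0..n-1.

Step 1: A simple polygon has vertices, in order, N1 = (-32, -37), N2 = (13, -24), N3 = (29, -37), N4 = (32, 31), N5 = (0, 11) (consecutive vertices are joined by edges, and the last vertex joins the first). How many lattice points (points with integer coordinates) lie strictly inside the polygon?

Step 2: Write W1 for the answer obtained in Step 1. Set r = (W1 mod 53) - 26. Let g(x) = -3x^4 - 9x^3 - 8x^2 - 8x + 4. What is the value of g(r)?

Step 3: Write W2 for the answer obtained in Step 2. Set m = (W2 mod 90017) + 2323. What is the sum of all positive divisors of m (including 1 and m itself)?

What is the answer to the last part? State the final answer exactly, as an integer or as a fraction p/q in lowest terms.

18450

Step 1: cross terms: (-32*-24 - 13*-37)=1249, (13*-37 - 29*-24)=215, (29*31 - 32*-37)=2083, (32*11 - 0*31)=352, (0*-37 - -32*11)=352; twice the area = |4251| = 4251; area = 4251/2; boundary points = 1 + 1 + 1 + 4 + 16 = 23; strictly interior points = area - boundary/2 + 1 = 2115; answer 2115
Step 2: W1 = 2115; r = 22; -3*(22)^4 - 9*(22)^3 - 8*(22)^2 - 8*(22)^1 + 4 = (-702768) + (-95832) + (-3872) + (-176) + (4) = -802644; answer -802644
Step 3: W2 = -802644; m = 9832; 9832 = 2^3 * 1229; sigma = (1 + 2 + 4 + 8) * (1 + 1229) = 15 * 1230 = 18450; answer 18450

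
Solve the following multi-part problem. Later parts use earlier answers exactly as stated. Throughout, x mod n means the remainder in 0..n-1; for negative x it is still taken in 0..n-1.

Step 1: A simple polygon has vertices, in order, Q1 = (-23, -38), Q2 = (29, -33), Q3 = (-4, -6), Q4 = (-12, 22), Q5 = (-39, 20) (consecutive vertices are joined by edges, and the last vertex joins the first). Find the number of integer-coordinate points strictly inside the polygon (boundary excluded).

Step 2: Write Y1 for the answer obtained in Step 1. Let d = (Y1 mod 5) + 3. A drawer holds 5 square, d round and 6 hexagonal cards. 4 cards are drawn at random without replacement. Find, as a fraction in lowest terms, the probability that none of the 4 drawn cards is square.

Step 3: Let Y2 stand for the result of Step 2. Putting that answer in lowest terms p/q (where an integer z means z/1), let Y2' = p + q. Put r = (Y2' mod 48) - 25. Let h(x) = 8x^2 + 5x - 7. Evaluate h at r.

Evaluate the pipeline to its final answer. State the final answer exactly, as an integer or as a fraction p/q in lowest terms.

3975

Step 1: cross terms: (-23*-33 - 29*-38)=1861, (29*-6 - -4*-33)=-306, (-4*22 - -12*-6)=-160, (-12*20 - -39*22)=618, (-39*-38 - -23*20)=1942; twice the area = |3955| = 3955; area = 3955/2; boundary points = 1 + 3 + 4 + 1 + 2 = 11; strictly interior points = area - boundary/2 + 1 = 1973; answer 1973
Step 2: Y1 = 1973; d = 6; total draws C(17,4) = 2380; favorable C(12,4) = 495; P = 99/476; answer 99/476
Step 3: Y2 = 99/476; threaded value p + q = 575; r = 22; 8*(22)^2 + 5*(22)^1 - 7 = (3872) + (110) + (-7) = 3975; answer 3975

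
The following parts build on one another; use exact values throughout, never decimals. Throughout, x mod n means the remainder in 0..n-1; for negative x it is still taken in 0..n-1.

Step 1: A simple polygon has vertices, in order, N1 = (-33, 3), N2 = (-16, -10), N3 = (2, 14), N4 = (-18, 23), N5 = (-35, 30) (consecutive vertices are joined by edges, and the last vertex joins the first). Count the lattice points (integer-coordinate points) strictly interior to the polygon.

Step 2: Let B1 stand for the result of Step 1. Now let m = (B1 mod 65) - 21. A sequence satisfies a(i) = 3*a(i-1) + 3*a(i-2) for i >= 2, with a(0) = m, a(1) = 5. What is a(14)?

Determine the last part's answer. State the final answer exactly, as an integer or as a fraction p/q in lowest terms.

269654913

Step 1: cross terms: (-33*-10 - -16*3)=378, (-16*14 - 2*-10)=-204, (2*23 - -18*14)=298, (-18*30 - -35*23)=265, (-35*3 - -33*30)=885; twice the area = |1622| = 1622; area = 811; boundary points = 1 + 6 + 1 + 1 + 1 = 10; strictly interior points = area - boundary/2 + 1 = 807; answer 807
Step 2: B1 = 807; m = 6; a(2) = 3*(5) + 3*(6) = 33; iterating: a(2)=33, a(3)=114, a(4)=441, a(5)=1665, a(6)=6318, a(7)=23949, a(8)=90801, a(9)=344250, a(10)=1305153, a(11)=4948209, a(12)=18760086, a(13)=71124885, a(14)=269654913; answer 269654913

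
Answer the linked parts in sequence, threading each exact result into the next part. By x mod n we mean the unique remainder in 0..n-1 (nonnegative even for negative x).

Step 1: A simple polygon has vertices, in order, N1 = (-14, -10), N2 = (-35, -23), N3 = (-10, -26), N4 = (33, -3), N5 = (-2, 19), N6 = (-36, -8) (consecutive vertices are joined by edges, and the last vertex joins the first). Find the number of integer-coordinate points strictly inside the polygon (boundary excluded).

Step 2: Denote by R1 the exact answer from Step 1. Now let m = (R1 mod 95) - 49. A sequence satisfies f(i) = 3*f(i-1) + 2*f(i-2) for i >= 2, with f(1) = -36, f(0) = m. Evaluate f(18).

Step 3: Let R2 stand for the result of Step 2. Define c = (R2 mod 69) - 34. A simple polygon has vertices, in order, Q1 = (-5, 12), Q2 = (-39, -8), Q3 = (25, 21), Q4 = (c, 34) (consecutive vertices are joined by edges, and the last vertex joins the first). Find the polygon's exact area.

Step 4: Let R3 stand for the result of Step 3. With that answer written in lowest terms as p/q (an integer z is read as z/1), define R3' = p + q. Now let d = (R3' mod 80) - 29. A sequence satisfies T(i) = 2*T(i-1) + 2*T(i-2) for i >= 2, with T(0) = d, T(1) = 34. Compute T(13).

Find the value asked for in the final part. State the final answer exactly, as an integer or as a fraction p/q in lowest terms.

9629056

Step 1: cross terms: (-14*-23 - -35*-10)=-28, (-35*-26 - -10*-23)=680, (-10*-3 - 33*-26)=888, (33*19 - -2*-3)=621, (-2*-8 - -36*19)=700, (-36*-10 - -14*-8)=248; twice the area = |3109| = 3109; area = 3109/2; boundary points = 1 + 1 + 1 + 1 + 1 + 2 = 7; strictly interior points = area - boundary/2 + 1 = 1552; answer 1552
Step 2: R1 = 1552; m = -17; f(2) = 3*(-36) + 2*(-17) = -142; iterating: f(2)=-142, f(3)=-498, f(4)=-1778, f(5)=-6330, f(6)=-22546, f(7)=-80298, f(8)=-285986, f(9)=-1018554, f(10)=-3627634, f(11)=-12920010, f(12)=-46015298, f(13)=-163885914, f(14)=-583688338, f(15)=-2078836842, f(16)=-7403887202, f(17)=-26369335290, f(18)=-93915780274; answer -93915780274
Step 3: R2 = -93915780274; c = -23; cross terms: (-5*-8 - -39*12)=508, (-39*21 - 25*-8)=-619, (25*34 - -23*21)=1333, (-23*12 - -5*34)=-106; twice the area = |1116| = 1116; area = 558; answer 558
Step 4: R3 = 558; threaded value p + q = 559; d = 50; T(2) = 2*(34) + 2*(50) = 168; iterating: T(2)=168, T(3)=404, T(4)=1144, T(5)=3096, T(6)=8480, T(7)=23152, T(8)=63264, T(9)=172832, T(10)=472192, T(11)=1290048, T(12)=3524480, T(13)=9629056; answer 9629056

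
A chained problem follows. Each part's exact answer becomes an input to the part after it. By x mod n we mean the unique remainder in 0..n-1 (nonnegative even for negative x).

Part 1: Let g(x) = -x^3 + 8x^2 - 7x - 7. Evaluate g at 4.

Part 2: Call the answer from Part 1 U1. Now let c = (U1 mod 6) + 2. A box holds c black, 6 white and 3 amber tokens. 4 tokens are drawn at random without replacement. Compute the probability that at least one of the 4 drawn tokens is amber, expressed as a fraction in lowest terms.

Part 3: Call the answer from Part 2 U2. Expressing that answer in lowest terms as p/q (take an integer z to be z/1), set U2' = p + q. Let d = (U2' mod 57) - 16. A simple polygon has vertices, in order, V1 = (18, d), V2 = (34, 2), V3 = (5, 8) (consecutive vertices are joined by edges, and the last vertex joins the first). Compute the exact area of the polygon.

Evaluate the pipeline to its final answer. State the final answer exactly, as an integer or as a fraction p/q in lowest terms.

Part 1: -1*(4)^3 + 8*(4)^2 - 7*(4)^1 - 7 = (-64) + (128) + (-28) + (-7) = 29; answer 29
Part 2: U1 = 29; c = 7; total draws C(16,4) = 1820; complement C(13,4) = 715; favorable 1820 - 715 = 1105; P = 17/28; answer 17/28
Part 3: U2 = 17/28; threaded value p + q = 45; d = 29; cross terms: (18*2 - 34*29)=-950, (34*8 - 5*2)=262, (5*29 - 18*8)=1; twice the area = |-687| = 687; area = 687/2; answer 687/2

687/2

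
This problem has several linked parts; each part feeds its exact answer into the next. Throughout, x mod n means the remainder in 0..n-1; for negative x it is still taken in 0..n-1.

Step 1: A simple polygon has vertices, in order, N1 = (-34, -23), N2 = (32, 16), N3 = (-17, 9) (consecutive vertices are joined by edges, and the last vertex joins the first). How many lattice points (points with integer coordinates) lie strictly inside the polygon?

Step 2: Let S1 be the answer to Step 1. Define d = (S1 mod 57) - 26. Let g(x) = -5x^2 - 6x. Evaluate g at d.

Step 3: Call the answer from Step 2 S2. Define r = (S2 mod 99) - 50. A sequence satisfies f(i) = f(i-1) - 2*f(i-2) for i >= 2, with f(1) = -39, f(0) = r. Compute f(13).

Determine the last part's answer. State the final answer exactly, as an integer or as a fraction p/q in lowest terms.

1479

Step 1: cross terms: (-34*16 - 32*-23)=192, (32*9 - -17*16)=560, (-17*-23 - -34*9)=697; twice the area = |1449| = 1449; area = 1449/2; boundary points = 3 + 7 + 1 = 11; strictly interior points = area - boundary/2 + 1 = 720; answer 720
Step 2: S1 = 720; d = 10; -5*(10)^2 - 6*(10)^1 = (-500) + (-60) = -560; answer -560
Step 3: S2 = -560; r = -16; f(2) = 1*(-39) - 2*(-16) = -7; iterating: f(2)=-7, f(3)=71, f(4)=85, f(5)=-57, f(6)=-227, f(7)=-113, f(8)=341, f(9)=567, f(10)=-115, f(11)=-1249, f(12)=-1019, f(13)=1479; answer 1479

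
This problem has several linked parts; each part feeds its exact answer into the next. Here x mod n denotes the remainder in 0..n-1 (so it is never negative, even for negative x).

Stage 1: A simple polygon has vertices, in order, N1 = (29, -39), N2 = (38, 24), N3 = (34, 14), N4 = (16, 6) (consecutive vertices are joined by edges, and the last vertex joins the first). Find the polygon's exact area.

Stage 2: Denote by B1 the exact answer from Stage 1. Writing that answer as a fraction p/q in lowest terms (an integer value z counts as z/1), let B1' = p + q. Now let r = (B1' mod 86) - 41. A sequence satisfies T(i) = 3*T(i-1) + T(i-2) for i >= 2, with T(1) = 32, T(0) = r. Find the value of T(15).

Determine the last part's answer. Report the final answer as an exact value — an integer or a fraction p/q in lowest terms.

Stage 1: cross terms: (29*24 - 38*-39)=2178, (38*14 - 34*24)=-284, (34*6 - 16*14)=-20, (16*-39 - 29*6)=-798; twice the area = |1076| = 1076; area = 538; answer 538
Stage 2: B1 = 538; threaded value p + q = 539; r = -18; T(2) = 3*(32) + 1*(-18) = 78; iterating: T(2)=78, T(3)=266, T(4)=876, T(5)=2894, T(6)=9558, T(7)=31568, T(8)=104262, T(9)=344354, T(10)=1137324, T(11)=3756326, T(12)=12406302, T(13)=40975232, T(14)=135331998, T(15)=446971226; answer 446971226

446971226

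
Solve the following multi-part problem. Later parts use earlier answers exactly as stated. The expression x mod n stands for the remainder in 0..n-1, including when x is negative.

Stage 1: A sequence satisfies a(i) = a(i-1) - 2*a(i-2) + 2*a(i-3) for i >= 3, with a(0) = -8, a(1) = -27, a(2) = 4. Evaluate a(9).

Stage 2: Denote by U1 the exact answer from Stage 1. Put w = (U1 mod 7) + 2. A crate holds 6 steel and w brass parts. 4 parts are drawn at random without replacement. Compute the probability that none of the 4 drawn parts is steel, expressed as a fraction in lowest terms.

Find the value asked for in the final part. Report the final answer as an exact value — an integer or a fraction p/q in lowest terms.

10/143

Stage 1: a(3) = 1*(4) - 2*(-27) + 2*(-8) = 42; iterating: a(3)=42, a(4)=-20, a(5)=-96, a(6)=28, a(7)=180, a(8)=-68, a(9)=-372; answer -372
Stage 2: U1 = -372; w = 8; total draws C(14,4) = 1001; favorable C(8,4) = 70; P = 10/143; answer 10/143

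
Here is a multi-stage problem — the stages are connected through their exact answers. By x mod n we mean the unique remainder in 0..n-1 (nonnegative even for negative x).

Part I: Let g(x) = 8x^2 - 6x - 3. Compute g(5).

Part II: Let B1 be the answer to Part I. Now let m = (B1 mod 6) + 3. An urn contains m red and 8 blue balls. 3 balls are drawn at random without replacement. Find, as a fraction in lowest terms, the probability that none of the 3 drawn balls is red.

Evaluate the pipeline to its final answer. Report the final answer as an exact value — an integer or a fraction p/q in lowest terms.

Part I: 8*(5)^2 - 6*(5)^1 - 3 = (200) + (-30) + (-3) = 167; answer 167
Part II: B1 = 167; m = 8; total draws C(16,3) = 560; favorable C(8,3) = 56; P = 1/10; answer 1/10

1/10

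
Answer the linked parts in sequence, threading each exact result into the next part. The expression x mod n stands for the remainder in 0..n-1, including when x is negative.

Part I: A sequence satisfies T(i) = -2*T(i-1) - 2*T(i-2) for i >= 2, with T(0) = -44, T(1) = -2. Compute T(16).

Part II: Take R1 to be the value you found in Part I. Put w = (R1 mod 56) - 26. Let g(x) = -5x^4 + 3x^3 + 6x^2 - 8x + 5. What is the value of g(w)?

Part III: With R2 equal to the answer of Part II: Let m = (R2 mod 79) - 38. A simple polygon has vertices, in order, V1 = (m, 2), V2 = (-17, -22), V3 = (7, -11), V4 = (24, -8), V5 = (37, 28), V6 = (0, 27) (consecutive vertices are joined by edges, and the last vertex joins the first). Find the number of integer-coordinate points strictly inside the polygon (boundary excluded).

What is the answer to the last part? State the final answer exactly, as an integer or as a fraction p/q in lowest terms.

Part I: T(2) = -2*(-2) - 2*(-44) = 92; iterating: T(2)=92, T(3)=-180, T(4)=176, T(5)=8, T(6)=-368, T(7)=720, T(8)=-704, T(9)=-32, T(10)=1472, T(11)=-2880, T(12)=2816, T(13)=128, T(14)=-5888, T(15)=11520, T(16)=-11264; answer -11264
Part II: R1 = -11264; w = 22; -5*(22)^4 + 3*(22)^3 + 6*(22)^2 - 8*(22)^1 + 5 = (-1171280) + (31944) + (2904) + (-176) + (5) = -1136603; answer -1136603
Part III: R2 = -1136603; m = 11; cross terms: (11*-22 - -17*2)=-208, (-17*-11 - 7*-22)=341, (7*-8 - 24*-11)=208, (24*28 - 37*-8)=968, (37*27 - 0*28)=999, (0*2 - 11*27)=-297; twice the area = |2011| = 2011; area = 2011/2; boundary points = 4 + 1 + 1 + 1 + 1 + 1 = 9; strictly interior points = area - boundary/2 + 1 = 1002; answer 1002

1002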